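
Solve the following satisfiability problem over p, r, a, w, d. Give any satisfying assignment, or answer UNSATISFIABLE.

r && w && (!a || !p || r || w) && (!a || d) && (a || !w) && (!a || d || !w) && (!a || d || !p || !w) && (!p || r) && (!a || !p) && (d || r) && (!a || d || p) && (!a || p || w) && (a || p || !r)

p = False, r = True, a = True, w = True, d = True

Unit clause (r) forces r = True.
Unit clause (w) forces w = True.
In (a || !w) only a is left, so a = True.
In (!a || d || !w) only d is left, so d = True.
In (!a || !p) only !p is left, so p = False.
All clauses satisfied.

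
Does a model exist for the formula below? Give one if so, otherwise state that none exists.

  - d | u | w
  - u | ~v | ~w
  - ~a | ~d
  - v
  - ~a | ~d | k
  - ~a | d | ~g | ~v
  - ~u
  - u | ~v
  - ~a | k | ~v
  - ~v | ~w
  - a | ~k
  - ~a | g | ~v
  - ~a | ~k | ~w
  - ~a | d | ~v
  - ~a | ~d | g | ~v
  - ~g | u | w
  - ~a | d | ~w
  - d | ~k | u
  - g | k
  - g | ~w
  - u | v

Case u = True:
  Clause (~u) is falsified — contradiction.
Case u = False:
  (v) forces v = True.
  Clause (u | ~v) is falsified — contradiction.
Both cases fail, so the formula is unsatisfiable.

Unsatisfiable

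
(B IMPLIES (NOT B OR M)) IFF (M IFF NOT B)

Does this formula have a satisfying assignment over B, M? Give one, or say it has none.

B = False, M = True

  (B IMPLIES (NOT B OR M)) IFF (M IFF NOT B) = True
    B IMPLIES (NOT B OR M) = True
      NOT B OR M = True
        NOT B = True
    M IFF NOT B = True
      NOT B = True
The formula evaluates to True.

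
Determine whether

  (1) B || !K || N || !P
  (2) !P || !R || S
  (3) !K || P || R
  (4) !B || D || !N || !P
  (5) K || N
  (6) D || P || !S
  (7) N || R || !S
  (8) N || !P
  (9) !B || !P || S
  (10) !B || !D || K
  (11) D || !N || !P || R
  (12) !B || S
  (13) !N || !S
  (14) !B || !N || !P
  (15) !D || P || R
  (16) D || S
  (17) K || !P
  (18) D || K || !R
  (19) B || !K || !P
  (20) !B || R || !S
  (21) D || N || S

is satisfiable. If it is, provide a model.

N: False, S: True, R: True, B: False, P: False, K: True, D: True

Set N = False.
  then (K || N) forces K = True.
  then (N || !P) forces P = False.
  then (!K || P || R) forces R = True.
Set S = True.
  then (D || P || !S) forces D = True.
Set B = False.
All clauses satisfied.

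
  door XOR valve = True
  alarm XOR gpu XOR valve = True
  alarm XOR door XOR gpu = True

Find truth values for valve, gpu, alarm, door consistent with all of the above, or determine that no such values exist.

Adding constraints 1, 2, 3 mod 2: every variable appears an even number of times on the left, so the left side is 0.
But the right sides sum to 1 (mod 2). 0 ≠ 1 — the system is inconsistent.

Unsatisfiable — no assignment works.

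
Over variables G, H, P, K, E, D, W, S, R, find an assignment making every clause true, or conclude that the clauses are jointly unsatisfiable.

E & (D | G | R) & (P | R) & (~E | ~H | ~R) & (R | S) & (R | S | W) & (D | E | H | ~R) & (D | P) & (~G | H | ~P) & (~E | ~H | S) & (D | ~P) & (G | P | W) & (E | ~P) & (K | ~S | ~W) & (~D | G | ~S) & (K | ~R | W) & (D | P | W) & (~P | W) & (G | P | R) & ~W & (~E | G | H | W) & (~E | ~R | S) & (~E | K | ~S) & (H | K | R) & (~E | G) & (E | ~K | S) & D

Unit clause (E) forces E = True.
Unit clause (~W) forces W = False.
In (~E | G) only G is left, so G = True.
Unit clause (D) forces D = True.
In (~P | W) only ~P is left, so P = False.
In (P | R) only R is left, so R = True.
In (~E | ~H | ~R) only ~H is left, so H = False.
In (K | ~R | W) only K is left, so K = True.
In (~E | ~R | S) only S is left, so S = True.
All clauses satisfied.

G = True, H = False, P = False, K = True, E = True, D = True, W = False, S = True, R = True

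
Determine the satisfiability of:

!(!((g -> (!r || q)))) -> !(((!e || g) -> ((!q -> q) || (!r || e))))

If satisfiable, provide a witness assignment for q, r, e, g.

q: False, r: True, e: False, g: False

  !(!((g -> (!r || q)))) -> !(((!e || g) -> ((!q -> q) || (!r || e)))) = True
    !(!((g -> (!r || q)))) = True
      !((g -> (!r || q))) = False
        g -> (!r || q) = True
          !r || q = False
            !r = False
    !(((!e || g) -> ((!q -> q) || (!r || e)))) = True
      (!e || g) -> ((!q -> q) || (!r || e)) = False
        !e || g = True
          !e = True
        (!q -> q) || (!r || e) = False
          !q -> q = False
            !q = True
          !r || e = False
            !r = False
The formula evaluates to True.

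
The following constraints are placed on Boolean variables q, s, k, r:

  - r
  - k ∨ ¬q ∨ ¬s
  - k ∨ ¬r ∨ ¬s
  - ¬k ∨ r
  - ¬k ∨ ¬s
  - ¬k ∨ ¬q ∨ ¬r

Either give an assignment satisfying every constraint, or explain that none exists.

Unit clause (r) forces r = True.
Set q = False.
Try s = True:
  (k ∨ ¬r ∨ ¬s) forces k = True.
  clause (¬k ∨ ¬s) is falsified — backtrack.
So s = False.
Set k = False.
Check each clause:
  (r): r holds.
  (k ∨ ¬q ∨ ¬s): ¬q holds.
  (k ∨ ¬r ∨ ¬s): ¬s holds.
  (¬k ∨ r): ¬k holds.
  (¬k ∨ ¬s): ¬k holds.
  (¬k ∨ ¬q ∨ ¬r): ¬k holds.
All clauses satisfied.

q = False, s = False, k = False, r = True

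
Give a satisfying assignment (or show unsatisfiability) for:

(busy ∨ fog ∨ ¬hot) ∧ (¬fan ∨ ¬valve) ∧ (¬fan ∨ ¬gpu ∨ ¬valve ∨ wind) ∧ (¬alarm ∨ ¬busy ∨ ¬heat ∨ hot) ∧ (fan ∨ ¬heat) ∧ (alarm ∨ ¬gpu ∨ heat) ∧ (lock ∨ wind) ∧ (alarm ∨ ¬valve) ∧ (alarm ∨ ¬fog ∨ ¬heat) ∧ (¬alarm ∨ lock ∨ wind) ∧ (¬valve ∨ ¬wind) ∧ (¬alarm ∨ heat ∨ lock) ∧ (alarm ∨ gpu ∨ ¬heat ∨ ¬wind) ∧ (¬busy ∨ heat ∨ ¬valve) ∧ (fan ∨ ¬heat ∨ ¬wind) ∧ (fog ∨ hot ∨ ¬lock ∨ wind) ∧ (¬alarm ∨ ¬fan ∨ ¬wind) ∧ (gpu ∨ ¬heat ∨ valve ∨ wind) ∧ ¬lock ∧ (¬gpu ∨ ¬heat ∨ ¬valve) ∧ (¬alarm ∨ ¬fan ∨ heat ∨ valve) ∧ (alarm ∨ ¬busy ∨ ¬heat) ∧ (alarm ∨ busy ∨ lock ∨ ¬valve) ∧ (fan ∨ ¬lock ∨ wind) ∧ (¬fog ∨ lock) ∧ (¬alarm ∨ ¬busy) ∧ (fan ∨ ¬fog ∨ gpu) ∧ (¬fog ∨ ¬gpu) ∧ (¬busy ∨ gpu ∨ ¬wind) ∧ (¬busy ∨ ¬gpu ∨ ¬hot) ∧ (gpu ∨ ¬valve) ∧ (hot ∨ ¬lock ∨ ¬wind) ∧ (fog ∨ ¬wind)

Case fog = True:
  (¬lock) forces lock = False.
  Clause (¬fog ∨ lock) is falsified — contradiction.
Case fog = False:
  (¬lock) forces lock = False.
  (lock ∨ wind) forces wind = True.
  Clause (fog ∨ ¬wind) is falsified — contradiction.
Both cases fail, so the formula is unsatisfiable.

Unsatisfiable — no assignment works.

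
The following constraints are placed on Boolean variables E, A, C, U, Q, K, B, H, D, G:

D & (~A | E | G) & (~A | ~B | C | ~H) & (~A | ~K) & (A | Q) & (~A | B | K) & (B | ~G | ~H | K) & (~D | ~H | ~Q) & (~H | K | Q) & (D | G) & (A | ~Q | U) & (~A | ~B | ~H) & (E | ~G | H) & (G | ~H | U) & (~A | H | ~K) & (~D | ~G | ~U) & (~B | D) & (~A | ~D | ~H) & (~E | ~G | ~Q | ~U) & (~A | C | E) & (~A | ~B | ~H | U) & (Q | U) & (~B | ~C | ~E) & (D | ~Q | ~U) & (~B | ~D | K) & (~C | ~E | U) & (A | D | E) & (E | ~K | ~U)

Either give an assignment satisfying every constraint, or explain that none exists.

E: False; A: False; C: False; U: True; Q: True; K: False; B: False; H: False; D: True; G: False

Unit clause (D) forces D = True.
Set E = False.
Set A = False.
  then (A | Q) forces Q = True.
  then (~D | ~H | ~Q) forces H = False.
  then (A | ~Q | U) forces U = True.
  then (E | ~G | H) forces G = False.
  then (E | ~K | ~U) forces K = False.
  then (~B | ~D | K) forces B = False.
Set C = False.
All clauses satisfied.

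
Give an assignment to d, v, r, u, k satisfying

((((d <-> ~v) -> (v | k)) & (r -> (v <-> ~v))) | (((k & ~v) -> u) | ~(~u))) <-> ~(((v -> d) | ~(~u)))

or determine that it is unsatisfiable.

d = False; v = False; r = True; u = False; k = True

  ((((d <-> ~v) -> (v | k)) & (r -> (v <-> ~v))) | (((k & ~v) -> u) | ~(~u))) <-> ~(((v -> d) | ~(~u))) = True
    (((d <-> ~v) -> (v | k)) & (r -> (v <-> ~v))) | (((k & ~v) -> u) | ~(~u)) = False
      ((d <-> ~v) -> (v | k)) & (r -> (v <-> ~v)) = False
        (d <-> ~v) -> (v | k) = True
          d <-> ~v = False
            ~v = True
          v | k = True
        r -> (v <-> ~v) = False
          v <-> ~v = False
            ~v = True
      ((k & ~v) -> u) | ~(~u) = False
        (k & ~v) -> u = False
          k & ~v = True
            ~v = True
        ~(~u) = False
          ~u = True
    ~(((v -> d) | ~(~u))) = False
      (v -> d) | ~(~u) = True
        v -> d = True
        ~(~u) = False
          ~u = True
The formula evaluates to True.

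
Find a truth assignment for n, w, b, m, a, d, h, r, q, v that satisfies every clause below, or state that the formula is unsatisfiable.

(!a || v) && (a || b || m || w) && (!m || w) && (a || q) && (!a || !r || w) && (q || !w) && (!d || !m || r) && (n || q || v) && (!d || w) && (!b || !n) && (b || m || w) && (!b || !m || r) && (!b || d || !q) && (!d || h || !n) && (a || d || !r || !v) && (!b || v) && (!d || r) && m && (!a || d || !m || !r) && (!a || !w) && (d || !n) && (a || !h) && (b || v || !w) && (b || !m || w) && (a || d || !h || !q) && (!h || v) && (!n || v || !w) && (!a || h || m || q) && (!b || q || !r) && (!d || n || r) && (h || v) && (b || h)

n=F, w=T, b=T, m=T, a=F, d=T, h=F, r=T, q=T, v=T

Unit clause (m) forces m = True.
In (!m || w) only w is left, so w = True.
In (q || !w) only q is left, so q = True.
In (!a || !w) only !a is left, so a = False.
In (a || !h) only !h is left, so h = False.
In (h || v) only v is left, so v = True.
In (b || h) only b is left, so b = True.
In (!b || !n) only !n is left, so n = False.
In (!b || !m || r) only r is left, so r = True.
In (!b || d || !q) only d is left, so d = True.
All clauses satisfied.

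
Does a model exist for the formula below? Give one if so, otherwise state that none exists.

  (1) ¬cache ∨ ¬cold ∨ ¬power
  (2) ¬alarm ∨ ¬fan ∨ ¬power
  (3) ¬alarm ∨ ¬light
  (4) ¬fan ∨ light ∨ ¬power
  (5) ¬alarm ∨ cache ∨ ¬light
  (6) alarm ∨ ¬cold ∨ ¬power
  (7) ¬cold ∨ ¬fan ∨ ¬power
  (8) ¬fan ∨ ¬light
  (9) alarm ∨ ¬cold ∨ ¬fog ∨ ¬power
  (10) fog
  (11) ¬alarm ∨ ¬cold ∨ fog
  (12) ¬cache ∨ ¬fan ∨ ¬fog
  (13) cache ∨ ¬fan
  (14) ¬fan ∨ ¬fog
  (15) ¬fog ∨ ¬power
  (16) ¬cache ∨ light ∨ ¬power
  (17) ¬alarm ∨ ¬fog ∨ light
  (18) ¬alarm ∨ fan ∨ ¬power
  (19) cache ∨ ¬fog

cold = False, light = False, cache = True, power = False, fan = False, alarm = False, fog = True

Unit clause (fog) forces fog = True.
In (¬fan ∨ ¬fog) only ¬fan is left, so fan = False.
In (¬fog ∨ ¬power) only ¬power is left, so power = False.
In (cache ∨ ¬fog) only cache is left, so cache = True.
Set cold = False.
Set light = False.
  then (¬alarm ∨ ¬fog ∨ light) forces alarm = False.
All clauses satisfied.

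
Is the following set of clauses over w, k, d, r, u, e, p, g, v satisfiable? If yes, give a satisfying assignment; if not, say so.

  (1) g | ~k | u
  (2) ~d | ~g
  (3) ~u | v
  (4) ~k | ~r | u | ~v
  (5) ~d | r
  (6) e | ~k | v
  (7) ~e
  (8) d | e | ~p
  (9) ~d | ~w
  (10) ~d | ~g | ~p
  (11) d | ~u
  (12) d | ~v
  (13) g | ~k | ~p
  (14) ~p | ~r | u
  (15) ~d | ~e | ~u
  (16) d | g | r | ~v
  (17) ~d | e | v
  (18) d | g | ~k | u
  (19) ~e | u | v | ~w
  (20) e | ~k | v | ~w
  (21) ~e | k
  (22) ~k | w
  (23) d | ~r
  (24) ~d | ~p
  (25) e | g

w=F, k=F, d=F, r=F, u=F, e=F, p=F, g=T, v=F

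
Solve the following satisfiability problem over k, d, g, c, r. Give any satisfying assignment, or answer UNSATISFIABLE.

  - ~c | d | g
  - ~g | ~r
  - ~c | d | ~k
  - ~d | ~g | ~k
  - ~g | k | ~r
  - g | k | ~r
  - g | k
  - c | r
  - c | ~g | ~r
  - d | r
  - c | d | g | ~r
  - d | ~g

k: True, d: True, g: False, c: False, r: True

Set k = True.
Try d = False:
  (~c | d | ~k) forces c = False.
  (c | r) forces r = True.
  (~g | ~r) forces g = False.
  clause (c | d | g | ~r) is falsified — backtrack.
So d = True.
  then (~d | ~g | ~k) forces g = False.
Set c = False.
  then (c | r) forces r = True.
All clauses satisfied.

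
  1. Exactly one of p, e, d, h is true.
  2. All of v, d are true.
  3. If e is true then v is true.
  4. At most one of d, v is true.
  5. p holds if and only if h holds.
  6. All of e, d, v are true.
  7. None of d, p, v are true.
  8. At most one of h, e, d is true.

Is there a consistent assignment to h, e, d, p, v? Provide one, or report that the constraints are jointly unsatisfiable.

Unsatisfiable

Case d = True:
  Constraint (7) is violated (d=T) — contradiction.
Case d = False:
  Constraint (2) is violated (d=F) — contradiction.
Both cases fail — unsatisfiable.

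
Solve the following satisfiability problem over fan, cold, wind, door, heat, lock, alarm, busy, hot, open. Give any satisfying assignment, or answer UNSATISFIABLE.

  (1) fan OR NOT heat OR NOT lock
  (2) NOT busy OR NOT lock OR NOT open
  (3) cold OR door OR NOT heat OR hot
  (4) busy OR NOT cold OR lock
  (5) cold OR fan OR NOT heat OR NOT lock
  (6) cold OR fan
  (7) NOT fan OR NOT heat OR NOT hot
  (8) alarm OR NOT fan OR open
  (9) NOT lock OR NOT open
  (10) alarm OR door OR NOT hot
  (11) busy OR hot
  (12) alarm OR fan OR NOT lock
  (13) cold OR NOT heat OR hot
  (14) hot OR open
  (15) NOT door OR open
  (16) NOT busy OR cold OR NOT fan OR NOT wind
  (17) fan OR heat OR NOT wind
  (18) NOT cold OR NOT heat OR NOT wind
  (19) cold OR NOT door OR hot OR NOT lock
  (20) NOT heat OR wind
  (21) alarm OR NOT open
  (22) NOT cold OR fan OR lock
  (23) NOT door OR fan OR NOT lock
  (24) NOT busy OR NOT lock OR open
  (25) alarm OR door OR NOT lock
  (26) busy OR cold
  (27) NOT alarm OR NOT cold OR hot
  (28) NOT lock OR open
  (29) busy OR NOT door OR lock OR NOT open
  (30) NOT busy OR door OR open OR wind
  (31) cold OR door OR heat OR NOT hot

Try fan = False:
  (cold OR fan) forces cold = True.
  (NOT cold OR fan OR lock) forces lock = True.
  (fan OR NOT heat OR NOT lock) forces heat = False.
  (NOT lock OR NOT open) forces open = False.
  clause (NOT lock OR open) is falsified — backtrack.
So fan = True.
Set cold = True.
Set wind = True.
  then (NOT cold OR NOT heat OR NOT wind) forces heat = False.
Set door = False.
Set lock = False.
  then (busy OR NOT cold OR lock) forces busy = True.
Try alarm = False:
  (alarm OR NOT fan OR open) forces open = True.
  clause (alarm OR NOT open) is falsified — backtrack.
So alarm = True.
  then (NOT alarm OR NOT cold OR hot) forces hot = True.
Set open = True.
All clauses satisfied.

fan = True, cold = True, wind = True, door = False, heat = False, lock = False, alarm = True, busy = True, hot = True, open = True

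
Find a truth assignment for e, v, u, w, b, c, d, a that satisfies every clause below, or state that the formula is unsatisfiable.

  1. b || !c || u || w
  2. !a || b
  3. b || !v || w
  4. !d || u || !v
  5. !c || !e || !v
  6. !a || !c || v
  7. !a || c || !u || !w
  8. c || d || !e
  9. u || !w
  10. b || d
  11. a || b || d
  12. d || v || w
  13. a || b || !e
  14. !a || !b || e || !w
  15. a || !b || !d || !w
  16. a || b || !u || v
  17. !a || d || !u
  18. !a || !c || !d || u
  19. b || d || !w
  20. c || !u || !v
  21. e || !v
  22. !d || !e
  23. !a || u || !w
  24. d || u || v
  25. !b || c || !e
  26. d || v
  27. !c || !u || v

e = False; v = False; u = False; w = False; b = False; c = False; d = True; a = False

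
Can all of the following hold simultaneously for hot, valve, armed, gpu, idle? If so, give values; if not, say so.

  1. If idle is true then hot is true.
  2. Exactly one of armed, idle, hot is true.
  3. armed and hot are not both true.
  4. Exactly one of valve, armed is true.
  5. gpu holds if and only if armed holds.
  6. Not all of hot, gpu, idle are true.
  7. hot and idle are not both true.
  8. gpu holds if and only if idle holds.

hot = True, valve = True, armed = False, gpu = False, idle = False

  (1) idle=F ⇒ hot: vacuous ✓
  (2) {armed, idle, hot}: 1 true — exactly one ✓
  (3) armed=F, hot=T — not both ✓
  (4) {valve, armed}: 1 true — exactly one ✓
  (5) gpu=F, armed=F — same ✓
  (6) {hot, gpu, idle}: 1/3 true — not all ✓
  (7) hot=T, idle=F — not both ✓
  (8) gpu=F, idle=F — same ✓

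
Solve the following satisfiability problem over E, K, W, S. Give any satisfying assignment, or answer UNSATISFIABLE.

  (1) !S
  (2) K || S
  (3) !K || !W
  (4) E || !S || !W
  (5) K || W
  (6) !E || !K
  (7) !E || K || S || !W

E: False, K: True, W: False, S: False

Unit clause (!S) forces S = False.
In (K || S) only K is left, so K = True.
In (!K || !W) only !W is left, so W = False.
In (!E || !K) only !E is left, so E = False.
Check each clause:
  (!S): !S holds.
  (K || S): K holds.
  (!K || !W): !W holds.
  (E || !S || !W): !S holds.
  (K || W): K holds.
  (!E || !K): !E holds.
  (!E || K || S || !W): !E holds.
All clauses satisfied.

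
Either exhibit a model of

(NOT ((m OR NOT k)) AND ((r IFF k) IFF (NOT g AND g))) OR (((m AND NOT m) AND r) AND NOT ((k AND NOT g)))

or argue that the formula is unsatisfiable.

g = False; r = False; m = False; k = True

  (NOT ((m OR NOT k)) AND ((r IFF k) IFF (NOT g AND g))) OR (((m AND NOT m) AND r) AND NOT ((k AND NOT g))) = True
    NOT ((m OR NOT k)) AND ((r IFF k) IFF (NOT g AND g)) = True
      NOT ((m OR NOT k)) = True
        m OR NOT k = False
          NOT k = False
      (r IFF k) IFF (NOT g AND g) = True
        r IFF k = False
        NOT g AND g = False
          NOT g = True
    ((m AND NOT m) AND r) AND NOT ((k AND NOT g)) = False
      (m AND NOT m) AND r = False
        m AND NOT m = False
          NOT m = True
      NOT ((k AND NOT g)) = False
        k AND NOT g = True
          NOT g = True
The formula evaluates to True.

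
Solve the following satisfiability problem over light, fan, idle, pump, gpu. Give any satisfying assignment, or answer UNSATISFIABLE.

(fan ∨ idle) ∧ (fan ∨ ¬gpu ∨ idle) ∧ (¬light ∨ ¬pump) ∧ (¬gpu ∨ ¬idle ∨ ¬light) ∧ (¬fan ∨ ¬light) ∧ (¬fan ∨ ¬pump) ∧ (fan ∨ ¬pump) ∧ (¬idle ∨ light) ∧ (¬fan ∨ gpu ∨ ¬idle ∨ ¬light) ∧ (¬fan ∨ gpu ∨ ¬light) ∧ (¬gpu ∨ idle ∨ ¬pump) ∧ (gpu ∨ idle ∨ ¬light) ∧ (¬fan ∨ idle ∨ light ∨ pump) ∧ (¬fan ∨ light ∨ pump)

Set light = True.
  then (¬light ∨ ¬pump) forces pump = False.
  then (¬fan ∨ ¬light) forces fan = False.
  then (fan ∨ idle) forces idle = True.
  then (¬gpu ∨ ¬idle ∨ ¬light) forces gpu = False.
All clauses satisfied.

light = True, fan = False, idle = True, pump = False, gpu = False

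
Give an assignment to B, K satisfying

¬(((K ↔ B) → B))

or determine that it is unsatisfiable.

B = False, K = False

  ¬(((K ↔ B) → B)) = True
    (K ↔ B) → B = False
      K ↔ B = True
The formula evaluates to True.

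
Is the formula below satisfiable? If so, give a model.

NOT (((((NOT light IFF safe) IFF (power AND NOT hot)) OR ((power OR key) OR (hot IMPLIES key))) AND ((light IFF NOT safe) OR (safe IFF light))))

light=T; safe=F; power=F; hot=T; key=F

  NOT (((((NOT light IFF safe) IFF (power AND NOT hot)) OR ((power OR key) OR (hot IMPLIES key))) AND ((light IFF NOT safe) OR (safe IFF light)))) = True
    (((NOT light IFF safe) IFF (power AND NOT hot)) OR ((power OR key) OR (hot IMPLIES key))) AND ((light IFF NOT safe) OR (safe IFF light)) = False
      ((NOT light IFF safe) IFF (power AND NOT hot)) OR ((power OR key) OR (hot IMPLIES key)) = False
        (NOT light IFF safe) IFF (power AND NOT hot) = False
          NOT light IFF safe = True
            NOT light = False
          power AND NOT hot = False
            NOT hot = False
        (power OR key) OR (hot IMPLIES key) = False
          power OR key = False
          hot IMPLIES key = False
      (light IFF NOT safe) OR (safe IFF light) = True
        light IFF NOT safe = True
          NOT safe = True
        safe IFF light = False
The formula evaluates to True.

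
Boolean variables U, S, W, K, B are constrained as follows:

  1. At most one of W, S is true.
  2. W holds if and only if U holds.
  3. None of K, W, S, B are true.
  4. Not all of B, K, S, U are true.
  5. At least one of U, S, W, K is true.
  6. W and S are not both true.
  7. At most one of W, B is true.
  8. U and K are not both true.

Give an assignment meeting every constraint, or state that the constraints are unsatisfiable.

Case S = True:
  Constraint (3) is violated (S=T) — contradiction.
Case S = False:
  (3) forces K = False.
  (3) forces W = False.
  (2) with W=F forces U = False.
  Constraint (5) is violated (U=F, S=F, W=F, K=F) — contradiction.
Both cases fail — unsatisfiable.

The formula is unsatisfiable.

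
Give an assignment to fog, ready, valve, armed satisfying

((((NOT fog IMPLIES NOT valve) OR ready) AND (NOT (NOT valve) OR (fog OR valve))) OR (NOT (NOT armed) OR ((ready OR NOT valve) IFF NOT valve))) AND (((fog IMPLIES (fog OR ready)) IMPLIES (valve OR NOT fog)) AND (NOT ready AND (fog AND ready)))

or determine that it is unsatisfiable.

The formula is unsatisfiable.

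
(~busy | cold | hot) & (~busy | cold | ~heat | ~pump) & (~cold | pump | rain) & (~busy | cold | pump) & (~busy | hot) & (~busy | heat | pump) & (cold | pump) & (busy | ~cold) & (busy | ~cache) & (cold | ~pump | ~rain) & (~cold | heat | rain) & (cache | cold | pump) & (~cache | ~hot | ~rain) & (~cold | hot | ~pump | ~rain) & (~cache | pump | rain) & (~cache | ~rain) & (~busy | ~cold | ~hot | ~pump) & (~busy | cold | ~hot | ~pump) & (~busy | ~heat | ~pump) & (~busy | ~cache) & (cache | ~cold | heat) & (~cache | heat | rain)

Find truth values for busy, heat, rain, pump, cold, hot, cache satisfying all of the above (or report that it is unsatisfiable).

busy = False, heat = False, rain = False, pump = True, cold = False, hot = True, cache = False

Set busy = False.
  then (busy | ~cold) forces cold = False.
  then (busy | ~cache) forces cache = False.
  then (cache | cold | pump) forces pump = True.
  then (cold | ~pump | ~rain) forces rain = False.
Set heat = False.
Set hot = True.
All clauses satisfied.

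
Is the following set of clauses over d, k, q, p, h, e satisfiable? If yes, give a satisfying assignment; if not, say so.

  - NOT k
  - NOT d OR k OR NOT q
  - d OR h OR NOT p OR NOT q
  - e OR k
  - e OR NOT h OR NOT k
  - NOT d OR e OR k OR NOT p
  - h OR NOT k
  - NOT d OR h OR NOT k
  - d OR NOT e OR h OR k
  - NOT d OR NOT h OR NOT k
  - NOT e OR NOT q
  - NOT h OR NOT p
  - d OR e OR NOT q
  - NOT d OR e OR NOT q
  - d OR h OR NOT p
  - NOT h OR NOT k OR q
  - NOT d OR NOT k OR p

Unit clause (NOT k) forces k = False.
In (e OR k) only e is left, so e = True.
In (NOT e OR NOT q) only NOT q is left, so q = False.
Set d = False.
  then (d OR NOT e OR h OR k) forces h = True.
  then (NOT h OR NOT p) forces p = False.
All clauses satisfied.

d=F, k=F, q=F, p=F, h=T, e=T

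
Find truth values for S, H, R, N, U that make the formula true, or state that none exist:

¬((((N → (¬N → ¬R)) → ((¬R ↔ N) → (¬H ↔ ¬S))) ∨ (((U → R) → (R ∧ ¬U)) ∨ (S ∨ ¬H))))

S: False; H: True; R: False; N: True; U: False

  ¬((((N → (¬N → ¬R)) → ((¬R ↔ N) → (¬H ↔ ¬S))) ∨ (((U → R) → (R ∧ ¬U)) ∨ (S ∨ ¬H)))) = True
    ((N → (¬N → ¬R)) → ((¬R ↔ N) → (¬H ↔ ¬S))) ∨ (((U → R) → (R ∧ ¬U)) ∨ (S ∨ ¬H)) = False
      (N → (¬N → ¬R)) → ((¬R ↔ N) → (¬H ↔ ¬S)) = False
        N → (¬N → ¬R) = True
          ¬N → ¬R = True
            ¬N = False
            ¬R = True
        (¬R ↔ N) → (¬H ↔ ¬S) = False
          ¬R ↔ N = True
            ¬R = True
          ¬H ↔ ¬S = False
            ¬H = False
            ¬S = True
      ((U → R) → (R ∧ ¬U)) ∨ (S ∨ ¬H) = False
        (U → R) → (R ∧ ¬U) = False
          U → R = True
          R ∧ ¬U = False
            ¬U = True
        S ∨ ¬H = False
          ¬H = False
The formula evaluates to True.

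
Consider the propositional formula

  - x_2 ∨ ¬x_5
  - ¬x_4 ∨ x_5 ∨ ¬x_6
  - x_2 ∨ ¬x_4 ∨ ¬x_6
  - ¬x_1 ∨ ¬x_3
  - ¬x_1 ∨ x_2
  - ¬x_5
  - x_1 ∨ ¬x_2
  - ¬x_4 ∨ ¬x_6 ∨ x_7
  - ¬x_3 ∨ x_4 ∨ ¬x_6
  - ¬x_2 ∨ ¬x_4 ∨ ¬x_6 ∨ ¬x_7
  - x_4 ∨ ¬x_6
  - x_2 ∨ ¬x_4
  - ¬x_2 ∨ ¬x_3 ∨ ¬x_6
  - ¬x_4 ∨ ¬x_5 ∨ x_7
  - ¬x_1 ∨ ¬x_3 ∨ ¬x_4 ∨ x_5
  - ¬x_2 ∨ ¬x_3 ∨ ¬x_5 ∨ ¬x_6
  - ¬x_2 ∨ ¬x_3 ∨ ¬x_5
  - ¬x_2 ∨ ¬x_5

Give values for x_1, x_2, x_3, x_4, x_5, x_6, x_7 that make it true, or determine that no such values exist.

Unit clause (¬x_5) forces x_5 = False.
Set x_1 = False.
  then (x_1 ∨ ¬x_2) forces x_2 = False.
  then (x_2 ∨ ¬x_4) forces x_4 = False.
  then (x_4 ∨ ¬x_6) forces x_6 = False.
Set x_3 = True.
Set x_7 = True.
All clauses satisfied.

x_1: False, x_2: False, x_3: True, x_4: False, x_5: False, x_6: False, x_7: True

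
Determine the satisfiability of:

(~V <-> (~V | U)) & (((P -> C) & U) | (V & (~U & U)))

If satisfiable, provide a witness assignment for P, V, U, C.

P: False, V: False, U: True, C: False

  ~V <-> (~V | U) = True
    ~V = True
    ~V | U = True
      ~V = True
  ((P -> C) & U) | (V & (~U & U)) = True
    (P -> C) & U = True
      P -> C = True
    V & (~U & U) = False
      ~U & U = False
        ~U = False
Both conjuncts True, so the formula holds.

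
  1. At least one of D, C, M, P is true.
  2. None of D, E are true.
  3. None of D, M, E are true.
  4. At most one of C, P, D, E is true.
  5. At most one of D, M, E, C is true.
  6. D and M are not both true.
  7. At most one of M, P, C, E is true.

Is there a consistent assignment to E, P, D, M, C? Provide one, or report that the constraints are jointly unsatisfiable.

E = False, P = False, D = False, M = False, C = True

  (1) {D, C, M, P}: 1 true — at least one ✓
  (2) {D, E}: 0 true — none ✓
  (3) {D, M, E}: 0 true — none ✓
  (4) {C, P, D, E}: 1 true — at most one ✓
  (5) {D, M, E, C}: 1 true — at most one ✓
  (6) D=F, M=F — not both ✓
  (7) {M, P, C, E}: 1 true — at most one ✓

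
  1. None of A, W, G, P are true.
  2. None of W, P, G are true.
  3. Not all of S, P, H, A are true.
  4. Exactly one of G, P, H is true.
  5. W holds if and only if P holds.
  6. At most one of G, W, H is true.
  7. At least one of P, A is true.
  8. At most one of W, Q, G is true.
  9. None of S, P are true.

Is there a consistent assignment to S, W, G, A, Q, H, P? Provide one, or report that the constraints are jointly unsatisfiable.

Case P = True:
  Constraint (1) is violated (P=T) — contradiction.
Case P = False:
  (1) forces A = False.
  Constraint (7) is violated (P=F, A=F) — contradiction.
Both cases fail — unsatisfiable.

The formula is unsatisfiable.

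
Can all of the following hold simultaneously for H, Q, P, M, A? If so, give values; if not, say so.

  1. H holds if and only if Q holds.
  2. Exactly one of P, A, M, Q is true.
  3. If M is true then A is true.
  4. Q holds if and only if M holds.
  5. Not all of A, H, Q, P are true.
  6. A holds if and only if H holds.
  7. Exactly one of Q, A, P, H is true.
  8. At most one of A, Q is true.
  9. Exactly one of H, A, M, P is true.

H=F, Q=F, P=T, M=F, A=F

  (1) H=F, Q=F — same ✓
  (2) {P, A, M, Q}: 1 true — exactly one ✓
  (3) M=F ⇒ A: vacuous ✓
  (4) Q=F, M=F — same ✓
  (5) {A, H, Q, P}: 1/4 true — not all ✓
  (6) A=F, H=F — same ✓
  (7) {Q, A, P, H}: 1 true — exactly one ✓
  (8) {A, Q}: 0 true — at most one ✓
  (9) {H, A, M, P}: 1 true — exactly one ✓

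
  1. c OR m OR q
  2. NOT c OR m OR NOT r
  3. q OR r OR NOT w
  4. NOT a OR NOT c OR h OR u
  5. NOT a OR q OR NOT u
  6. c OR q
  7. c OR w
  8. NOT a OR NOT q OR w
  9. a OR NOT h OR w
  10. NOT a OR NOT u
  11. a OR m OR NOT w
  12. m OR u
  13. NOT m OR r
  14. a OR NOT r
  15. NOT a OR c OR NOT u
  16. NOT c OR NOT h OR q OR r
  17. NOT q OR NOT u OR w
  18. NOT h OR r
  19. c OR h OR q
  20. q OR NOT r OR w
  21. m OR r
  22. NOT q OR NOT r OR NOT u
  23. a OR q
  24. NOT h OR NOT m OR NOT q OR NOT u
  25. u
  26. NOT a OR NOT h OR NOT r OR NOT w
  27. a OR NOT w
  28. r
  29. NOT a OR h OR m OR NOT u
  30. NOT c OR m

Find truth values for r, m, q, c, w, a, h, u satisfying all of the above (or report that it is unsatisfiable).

Unsatisfiable — no assignment works.

Case r = True:
  (a OR NOT r) forces a = True.
  (NOT a OR NOT u) forces u = False.
  Clause (u) is falsified — contradiction.
Case r = False:
  Clause (r) is falsified — contradiction.
Both cases fail, so the formula is unsatisfiable.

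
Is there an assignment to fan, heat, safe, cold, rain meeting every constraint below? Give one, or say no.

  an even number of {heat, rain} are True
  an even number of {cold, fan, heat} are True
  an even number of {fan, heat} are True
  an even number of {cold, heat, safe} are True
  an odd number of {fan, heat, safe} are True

fan = True, heat = True, safe = True, cold = False, rain = True

{heat, rain}: 2 true → even ✓
{cold, fan, heat}: 2 true → even ✓
{fan, heat}: 2 true → even ✓
{cold, heat, safe}: 2 true → even ✓
{fan, heat, safe}: 3 true → odd ✓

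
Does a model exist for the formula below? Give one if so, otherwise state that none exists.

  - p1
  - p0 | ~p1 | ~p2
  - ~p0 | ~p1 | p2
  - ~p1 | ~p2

Unit clause (p1) forces p1 = True.
In (~p1 | ~p2) only ~p2 is left, so p2 = False.
In (~p0 | ~p1 | p2) only ~p0 is left, so p0 = False.
All clauses satisfied.

p0 = False, p1 = True, p2 = False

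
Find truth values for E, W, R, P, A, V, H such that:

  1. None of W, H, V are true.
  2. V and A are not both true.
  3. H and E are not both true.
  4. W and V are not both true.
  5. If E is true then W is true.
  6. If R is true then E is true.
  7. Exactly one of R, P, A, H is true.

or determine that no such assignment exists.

E: False, W: False, R: False, P: False, A: True, V: False, H: False

  (1) {W, H, V}: 0 true — none ✓
  (2) V=F, A=T — not both ✓
  (3) H=F, E=F — not both ✓
  (4) W=F, V=F — not both ✓
  (5) E=F ⇒ W: vacuous ✓
  (6) R=F ⇒ E: vacuous ✓
  (7) {R, P, A, H}: 1 true — exactly one ✓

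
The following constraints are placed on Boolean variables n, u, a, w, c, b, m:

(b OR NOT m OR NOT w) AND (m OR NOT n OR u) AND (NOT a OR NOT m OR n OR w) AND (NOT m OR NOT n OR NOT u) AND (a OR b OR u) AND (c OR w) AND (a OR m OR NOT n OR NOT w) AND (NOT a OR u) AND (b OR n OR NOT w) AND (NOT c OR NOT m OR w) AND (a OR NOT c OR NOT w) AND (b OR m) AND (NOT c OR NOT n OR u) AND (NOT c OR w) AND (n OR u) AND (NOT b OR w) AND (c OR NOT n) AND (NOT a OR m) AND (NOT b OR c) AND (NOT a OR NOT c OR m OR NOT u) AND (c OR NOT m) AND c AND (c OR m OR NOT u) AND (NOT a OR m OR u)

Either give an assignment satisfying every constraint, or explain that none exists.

Unit clause (c) forces c = True.
In (NOT c OR w) only w is left, so w = True.
In (a OR NOT c OR NOT w) only a is left, so a = True.
In (NOT a OR m) only m is left, so m = True.
In (b OR NOT m OR NOT w) only b is left, so b = True.
In (NOT a OR u) only u is left, so u = True.
In (NOT m OR NOT n OR NOT u) only NOT n is left, so n = False.
All clauses satisfied.

n = False, u = True, a = True, w = True, c = True, b = True, m = True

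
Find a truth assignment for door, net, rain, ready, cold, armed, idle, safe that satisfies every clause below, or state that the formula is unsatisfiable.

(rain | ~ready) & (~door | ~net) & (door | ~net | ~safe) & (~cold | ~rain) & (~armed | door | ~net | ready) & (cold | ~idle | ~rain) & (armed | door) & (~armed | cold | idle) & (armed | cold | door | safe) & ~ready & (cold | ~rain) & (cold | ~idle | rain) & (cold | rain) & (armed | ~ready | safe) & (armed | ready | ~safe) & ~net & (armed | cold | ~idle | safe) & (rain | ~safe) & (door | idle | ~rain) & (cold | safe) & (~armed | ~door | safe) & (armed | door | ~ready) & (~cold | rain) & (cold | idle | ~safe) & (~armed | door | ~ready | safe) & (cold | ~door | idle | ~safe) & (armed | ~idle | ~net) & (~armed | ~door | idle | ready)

Case rain = True:
  (~cold | ~rain) forces cold = False.
  Clause (cold | ~rain) is falsified — contradiction.
Case rain = False:
  (rain | ~ready) forces ready = False.
  (cold | rain) forces cold = True.
  Clause (~cold | rain) is falsified — contradiction.
Both cases fail, so the formula is unsatisfiable.

Unsatisfiable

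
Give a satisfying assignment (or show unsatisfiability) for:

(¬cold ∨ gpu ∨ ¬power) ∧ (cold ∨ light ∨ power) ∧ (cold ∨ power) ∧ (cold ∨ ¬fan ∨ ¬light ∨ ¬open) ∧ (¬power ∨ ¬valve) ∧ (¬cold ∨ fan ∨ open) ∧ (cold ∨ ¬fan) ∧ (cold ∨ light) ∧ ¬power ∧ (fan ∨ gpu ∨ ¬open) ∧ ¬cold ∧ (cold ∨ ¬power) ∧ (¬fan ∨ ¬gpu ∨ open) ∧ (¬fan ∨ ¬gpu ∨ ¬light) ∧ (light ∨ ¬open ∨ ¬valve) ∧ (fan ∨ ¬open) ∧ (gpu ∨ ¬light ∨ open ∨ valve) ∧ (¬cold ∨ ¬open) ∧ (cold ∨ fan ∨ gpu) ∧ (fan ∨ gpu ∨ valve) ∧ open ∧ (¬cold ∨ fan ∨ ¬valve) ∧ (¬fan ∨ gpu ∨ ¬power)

No satisfying assignment exists.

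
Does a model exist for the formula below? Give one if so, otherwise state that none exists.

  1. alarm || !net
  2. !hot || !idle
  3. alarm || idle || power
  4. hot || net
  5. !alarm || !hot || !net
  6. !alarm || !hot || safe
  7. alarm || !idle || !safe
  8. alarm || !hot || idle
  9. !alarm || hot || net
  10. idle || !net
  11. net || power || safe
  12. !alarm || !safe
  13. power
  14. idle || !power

idle = True; hot = False; alarm = True; net = True; safe = False; power = True

Unit clause (power) forces power = True.
In (idle || !power) only idle is left, so idle = True.
In (!hot || !idle) only !hot is left, so hot = False.
In (hot || net) only net is left, so net = True.
In (alarm || !net) only alarm is left, so alarm = True.
In (!alarm || !safe) only !safe is left, so safe = False.
All clauses satisfied.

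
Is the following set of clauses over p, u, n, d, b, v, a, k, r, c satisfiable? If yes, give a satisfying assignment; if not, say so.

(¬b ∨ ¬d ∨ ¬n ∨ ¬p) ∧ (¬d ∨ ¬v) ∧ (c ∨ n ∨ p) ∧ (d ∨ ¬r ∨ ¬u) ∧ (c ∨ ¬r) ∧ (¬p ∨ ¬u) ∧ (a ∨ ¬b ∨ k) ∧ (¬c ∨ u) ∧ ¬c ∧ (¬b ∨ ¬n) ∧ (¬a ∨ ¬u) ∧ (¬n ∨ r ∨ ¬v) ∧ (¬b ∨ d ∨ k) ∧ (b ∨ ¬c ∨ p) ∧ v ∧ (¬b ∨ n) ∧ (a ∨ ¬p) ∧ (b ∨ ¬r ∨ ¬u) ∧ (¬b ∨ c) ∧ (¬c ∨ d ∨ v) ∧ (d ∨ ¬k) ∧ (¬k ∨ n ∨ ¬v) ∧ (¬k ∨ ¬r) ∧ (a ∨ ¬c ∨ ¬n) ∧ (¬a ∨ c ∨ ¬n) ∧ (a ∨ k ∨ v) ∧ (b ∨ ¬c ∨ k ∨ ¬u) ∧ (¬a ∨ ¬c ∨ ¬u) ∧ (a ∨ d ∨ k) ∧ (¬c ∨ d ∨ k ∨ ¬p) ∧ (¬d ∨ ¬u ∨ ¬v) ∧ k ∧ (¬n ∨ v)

Case k = True:
  (¬c) forces c = False.
  (c ∨ ¬r) forces r = False.
  (v) forces v = True.
  (¬d ∨ ¬v) forces d = False.
  Clause (d ∨ ¬k) is falsified — contradiction.
Case k = False:
  Clause (k) is falsified — contradiction.
Both cases fail, so the formula is unsatisfiable.

UNSATISFIABLE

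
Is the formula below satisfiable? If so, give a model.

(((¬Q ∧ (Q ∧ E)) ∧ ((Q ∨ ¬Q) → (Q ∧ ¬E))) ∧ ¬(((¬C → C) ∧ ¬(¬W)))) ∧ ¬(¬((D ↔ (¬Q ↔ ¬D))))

The formula is unsatisfiable.

Case Q = True: the conjunct ¬Q is False.
Case Q = False: the conjunct Q is False.
Both cases fail — unsatisfiable.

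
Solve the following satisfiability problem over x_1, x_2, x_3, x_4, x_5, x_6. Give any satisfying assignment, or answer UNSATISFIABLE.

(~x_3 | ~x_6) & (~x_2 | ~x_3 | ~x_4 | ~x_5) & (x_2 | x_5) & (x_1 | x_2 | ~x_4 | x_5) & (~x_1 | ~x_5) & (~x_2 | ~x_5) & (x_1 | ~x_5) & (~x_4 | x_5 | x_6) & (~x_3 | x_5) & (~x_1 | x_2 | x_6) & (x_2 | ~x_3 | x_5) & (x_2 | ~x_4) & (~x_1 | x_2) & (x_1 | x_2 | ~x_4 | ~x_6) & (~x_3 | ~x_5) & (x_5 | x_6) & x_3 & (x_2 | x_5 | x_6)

Unsatisfiable — no assignment works.

Case x_3 = True:
  (~x_3 | ~x_6) forces x_6 = False.
  (~x_3 | x_5) forces x_5 = True.
  Clause (~x_3 | ~x_5) is falsified — contradiction.
Case x_3 = False:
  Clause (x_3) is falsified — contradiction.
Both cases fail, so the formula is unsatisfiable.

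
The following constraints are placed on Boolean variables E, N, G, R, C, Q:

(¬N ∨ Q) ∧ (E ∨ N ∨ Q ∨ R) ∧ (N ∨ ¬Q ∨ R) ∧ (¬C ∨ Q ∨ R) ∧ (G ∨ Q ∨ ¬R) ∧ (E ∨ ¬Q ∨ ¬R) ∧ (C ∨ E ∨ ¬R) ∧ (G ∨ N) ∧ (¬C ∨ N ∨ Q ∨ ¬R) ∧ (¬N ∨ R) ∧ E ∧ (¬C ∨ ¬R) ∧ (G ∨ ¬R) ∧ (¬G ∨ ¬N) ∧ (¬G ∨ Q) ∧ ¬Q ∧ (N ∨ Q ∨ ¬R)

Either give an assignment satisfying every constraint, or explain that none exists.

No satisfying assignment exists.

Case Q = True:
  Clause (¬Q) is falsified — contradiction.
Case Q = False:
  (¬N ∨ Q) forces N = False.
  (G ∨ N) forces G = True.
  Clause (¬G ∨ Q) is falsified — contradiction.
Both cases fail, so the formula is unsatisfiable.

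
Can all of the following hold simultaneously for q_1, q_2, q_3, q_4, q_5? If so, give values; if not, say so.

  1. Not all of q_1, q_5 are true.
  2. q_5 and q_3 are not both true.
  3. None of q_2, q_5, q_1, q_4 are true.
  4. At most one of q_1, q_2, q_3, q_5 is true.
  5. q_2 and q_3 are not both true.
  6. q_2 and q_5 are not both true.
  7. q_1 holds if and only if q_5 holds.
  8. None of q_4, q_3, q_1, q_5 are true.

q_1=F, q_2=F, q_3=F, q_4=F, q_5=F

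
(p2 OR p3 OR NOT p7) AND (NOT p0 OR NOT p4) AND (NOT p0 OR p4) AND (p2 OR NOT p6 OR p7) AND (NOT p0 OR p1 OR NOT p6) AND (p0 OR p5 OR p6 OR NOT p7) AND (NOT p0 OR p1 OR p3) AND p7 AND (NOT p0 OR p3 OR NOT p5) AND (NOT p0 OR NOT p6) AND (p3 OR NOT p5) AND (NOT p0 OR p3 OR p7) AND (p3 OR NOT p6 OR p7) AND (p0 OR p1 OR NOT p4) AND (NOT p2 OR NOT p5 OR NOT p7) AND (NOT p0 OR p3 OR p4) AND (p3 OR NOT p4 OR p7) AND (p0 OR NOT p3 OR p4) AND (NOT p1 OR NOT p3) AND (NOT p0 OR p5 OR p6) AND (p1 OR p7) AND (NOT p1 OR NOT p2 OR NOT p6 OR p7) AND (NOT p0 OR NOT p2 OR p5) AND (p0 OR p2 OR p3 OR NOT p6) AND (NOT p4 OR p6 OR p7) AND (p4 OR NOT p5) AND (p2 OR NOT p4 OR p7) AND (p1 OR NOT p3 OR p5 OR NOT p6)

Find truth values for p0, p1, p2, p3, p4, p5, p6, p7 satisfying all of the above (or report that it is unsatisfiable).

p0 = False, p1 = True, p2 = True, p3 = False, p4 = False, p5 = False, p6 = True, p7 = True

Unit clause (p7) forces p7 = True.
Try p0 = True:
  (NOT p0 OR NOT p4) forces p4 = False.
  clause (NOT p0 OR p4) is falsified — backtrack.
So p0 = False.
Set p1 = True.
  then (NOT p1 OR NOT p3) forces p3 = False.
  then (p2 OR p3 OR NOT p7) forces p2 = True.
  then (p3 OR NOT p5) forces p5 = False.
  then (p0 OR p5 OR p6 OR NOT p7) forces p6 = True.
Set p4 = False.
All clauses satisfied.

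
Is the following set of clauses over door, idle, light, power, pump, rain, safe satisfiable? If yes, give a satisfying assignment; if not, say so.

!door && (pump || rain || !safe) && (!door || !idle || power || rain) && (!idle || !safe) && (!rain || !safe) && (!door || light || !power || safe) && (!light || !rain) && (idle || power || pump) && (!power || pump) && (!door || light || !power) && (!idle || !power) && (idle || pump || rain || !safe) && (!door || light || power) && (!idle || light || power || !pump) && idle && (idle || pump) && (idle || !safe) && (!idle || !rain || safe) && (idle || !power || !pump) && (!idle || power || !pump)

door=F, idle=T, light=T, power=F, pump=F, rain=F, safe=F

Unit clause (!door) forces door = False.
Unit clause (idle) forces idle = True.
In (!idle || !safe) only !safe is left, so safe = False.
In (!idle || !power) only !power is left, so power = False.
In (!idle || !rain || safe) only !rain is left, so rain = False.
In (!idle || power || !pump) only !pump is left, so pump = False.
Set light = True.
All clauses satisfied.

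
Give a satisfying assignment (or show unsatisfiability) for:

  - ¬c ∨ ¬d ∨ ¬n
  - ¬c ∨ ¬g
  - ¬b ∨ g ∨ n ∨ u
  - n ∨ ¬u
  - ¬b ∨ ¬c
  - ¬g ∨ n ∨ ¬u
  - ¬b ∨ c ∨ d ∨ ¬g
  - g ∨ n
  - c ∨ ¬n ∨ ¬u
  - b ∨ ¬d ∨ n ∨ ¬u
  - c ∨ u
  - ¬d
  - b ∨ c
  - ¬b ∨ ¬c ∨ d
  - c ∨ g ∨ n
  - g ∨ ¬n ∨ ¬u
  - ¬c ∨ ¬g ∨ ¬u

c: True, g: False, u: False, d: False, n: True, b: False

Unit clause (¬d) forces d = False.
Set c = True.
  then (¬c ∨ ¬g) forces g = False.
  then (¬b ∨ ¬c) forces b = False.
  then (g ∨ n) forces n = True.
  then (g ∨ ¬n ∨ ¬u) forces u = False.
All clauses satisfied.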